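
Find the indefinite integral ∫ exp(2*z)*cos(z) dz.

Let I denote the integral. Integrate by parts with u = cos(z), dv = exp(2*z) dz, so v = exp(2*z)/2: I = exp(2*z)*cos(z)/2 + (1/2)·∫ exp(2*z)*sin(z) dz.
Apply parts again with u = sin(z), dv = exp(2*z) dz: ∫ exp(2*z)*sin(z) dz = exp(2*z)*sin(z)/2 − (1/2)·I. Substituting back brings back I: I = exp(2*z)*sin(z)/4 + exp(2*z)*cos(z)/2 − (1/4)·I.
Solving for I: (1 + 1/4)·I equals the remaining terms, so I = (4/5)·(exp(2*z)*sin(z)/4 + exp(2*z)*cos(z)/2).

exp(2*z)*sin(z)/5 + 2*exp(2*z)*cos(z)/5 + C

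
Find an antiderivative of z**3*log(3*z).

z**4*(log(z) + log(3))/4 - z**4/16 + C

Use integration by parts with u = log(3*z), dv = z**3 dz.
Then du = 1/z dz and v = z**4/4.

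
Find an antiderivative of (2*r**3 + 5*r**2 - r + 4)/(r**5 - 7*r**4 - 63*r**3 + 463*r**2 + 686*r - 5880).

232*log(r - 7)/77 - 61*log(r - 6)/13 + 187*log(r - 5)/108 + 4*log(r + 4)/297 - 215*log(r + 7)/3276 + C

Factor the denominator: (r - 7)*(r - 6)*(r - 5)*(r + 4)*(r + 7).
Partial-fraction decomposition: -215/(3276*(r + 7)) + 4/(297*(r + 4)) + 187/(108*(r - 5)) - 61/(13*(r - 6)) + 232/(77*(r - 7)).
Integrate each term: A/(r−a) contributes A·log|r−a|.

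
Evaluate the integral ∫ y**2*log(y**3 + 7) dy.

Let u = y**3 + 7, so du = (3*y**2) dy.
The integral becomes (1/3)·∫ log(u) du; integrate by parts with u′=log(u), dv′=du.

y**3*log(y**3 + 7)/3 - y**3/3 + 7*log(y**3 + 7)/3 + C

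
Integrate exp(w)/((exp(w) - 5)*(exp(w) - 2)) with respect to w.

log(exp(w) - 5)/3 - log(exp(w) - 2)/3 + C

Let u = e^w, du = e^w dw.
The integral becomes ∫ du/((u-2)(u-5)); decompose into partial fractions.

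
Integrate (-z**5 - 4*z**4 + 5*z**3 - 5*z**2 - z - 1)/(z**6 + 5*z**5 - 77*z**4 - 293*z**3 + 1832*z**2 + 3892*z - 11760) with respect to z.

-12067*log(z - 6)/6760 + 5131*log(z - 5)/3888 - 79*log(z - 2)/5832 + 397*log(z + 4)/4860 - 1188217*log(z + 7)/1971216 - 5249/(4212*z + 29484) + C

Factor the denominator: (z - 6)*(z - 5)*(z - 2)*(z + 4)*(z + 7)**2.
Partial-fraction decomposition: -1188217/(1971216*(z + 7)) + 5249/(4212*(z + 7)**2) + 397/(4860*(z + 4)) - 79/(5832*(z - 2)) + 5131/(3888*(z - 5)) - 12067/(6760*(z - 6)).
Integrate each term; A/(z−a) gives A·log|z−a|; A/(z−a)² gives −A/(z−a).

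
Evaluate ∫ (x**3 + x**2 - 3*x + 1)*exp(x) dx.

Use integration by parts with u = x**3 + x**2 - 3*x + 1, dv = exp(x) dx, so v = exp(x).
Apply parts 3 times (tabular method): alternate signs, differentiate u down to 0, integrate dv up.

(x**3 - 2*x**2 + x)*exp(x) + C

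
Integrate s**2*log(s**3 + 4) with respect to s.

Let u = s**3 + 4, so du = (3*s**2) ds.
The integral becomes (1/3)·∫ log(u) du; integrate by parts with u′=log(u), dv′=du.

s**3*log(s**3 + 4)/3 - s**3/3 + 4*log(s**3 + 4)/3 + C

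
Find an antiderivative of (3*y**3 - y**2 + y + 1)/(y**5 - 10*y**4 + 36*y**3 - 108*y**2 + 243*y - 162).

619*log(y - 6)/675 - 19*log(y - 3)/27 + log(y - 1)/25 - 19*log(y**2 + 9)/150 - 97*atan(y/3)/675 + C

Factor the denominator: (y - 6)*(y - 3)*(y - 1)*(y**2 + 9).
Partial-fraction decomposition: -(57*y + 97)/(225*(y**2 + 9)) + 1/(25*(y - 1)) - 19/(27*(y - 3)) + 619/(675*(y - 6)).
Integrate each term; A/(y−a) gives A·log|y−a|; the (By+D)/(y²+p²) term gives a log and an atan.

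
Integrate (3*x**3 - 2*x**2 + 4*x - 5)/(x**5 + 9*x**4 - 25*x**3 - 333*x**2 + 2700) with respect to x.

17*log(x - 5)/121 - 35*log(x - 3)/648 - 45*log(x + 5)/8 + 54283*log(x + 6)/9801 - 749/(99*x + 594) + C

Factor the denominator: (x - 5)*(x - 3)*(x + 5)*(x + 6)**2.
Partial-fraction decomposition: 54283/(9801*(x + 6)) + 749/(99*(x + 6)**2) - 45/(8*(x + 5)) - 35/(648*(x - 3)) + 17/(121*(x - 5)).
Integrate each term; A/(x−a) gives A·log|x−a|; A/(x−a)² gives −A/(x−a).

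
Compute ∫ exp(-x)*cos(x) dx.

Let I denote the integral. Integrate by parts with u = cos(x), dv = exp(-x) dx, so v = -exp(-x): I = -exp(-x)*cos(x) − ∫ exp(-x)*sin(x) dx.
Apply parts again with u = sin(x), dv = exp(-x) dx: ∫ exp(-x)*sin(x) dx = -exp(-x)*sin(x) + I. Substituting back brings back I: I = exp(-x)*sin(x) - exp(-x)*cos(x) − I.
Solving for I: (1 + 1)·I equals the remaining terms, so I = (1/2)·(exp(-x)*sin(x) - exp(-x)*cos(x)).

exp(-x)*sin(x)/2 - exp(-x)*cos(x)/2 + C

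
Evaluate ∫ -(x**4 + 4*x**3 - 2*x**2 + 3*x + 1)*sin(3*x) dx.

x**4*cos(3*x)/3 - 4*x**3*sin(3*x)/9 + 4*x**3*cos(3*x)/3 - 4*x**2*sin(3*x)/3 - 10*x**2*cos(3*x)/9 + 20*x*sin(3*x)/27 + x*cos(3*x)/9 - sin(3*x)/27 + 47*cos(3*x)/81 + C

Use integration by parts with u = x**4 + 4*x**3 - 2*x**2 + 3*x + 1, dv = -sin(3*x) dx, so v = cos(3*x)/3.
Apply parts 4 times (tabular method): alternate signs, differentiate u down to 0, integrate dv up.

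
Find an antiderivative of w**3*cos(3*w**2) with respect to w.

w**2*sin(3*w**2)/6 + cos(3*w**2)/18 + C

Let u = w², du = 2w dw; rewrite as (1/2)∫ u^1·cos(3u) du.
Now integrate by parts 1 time.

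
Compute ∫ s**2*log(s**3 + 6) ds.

s**3*log(s**3 + 6)/3 - s**3/3 + 2*log(s**3 + 6) + C

Let u = s**3 + 6, so du = (3*s**2) ds.
The integral becomes (1/3)·∫ log(u) du; integrate by parts with u′=log(u), dv′=du.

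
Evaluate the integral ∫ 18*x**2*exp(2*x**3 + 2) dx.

3*exp(2*x**3 + 2) + C

Let u = 2*x**3 + 2, so du = (6*x**2) dx.
Rewriting, the integral becomes 3·∫ e^u du = 3·e^u.
Substituting back, u = 2*x**3 + 2.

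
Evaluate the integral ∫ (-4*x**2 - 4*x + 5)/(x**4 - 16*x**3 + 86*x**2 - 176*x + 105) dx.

Factor the denominator: (x - 7)*(x - 5)*(x - 3)*(x - 1).
Partial-fraction decomposition: 1/(16*(x - 1)) - 43/(16*(x - 3)) + 115/(16*(x - 5)) - 73/(16*(x - 7)).
Integrate each term: A/(x−a) contributes A·log|x−a|.

-73*log(x - 7)/16 + 115*log(x - 5)/16 - 43*log(x - 3)/16 + log(x - 1)/16 + C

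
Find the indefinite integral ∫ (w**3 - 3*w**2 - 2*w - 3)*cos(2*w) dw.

w**3*sin(2*w)/2 - 3*w**2*sin(2*w)/2 + 3*w**2*cos(2*w)/4 - 7*w*sin(2*w)/4 - 3*w*cos(2*w)/2 - 3*sin(2*w)/4 - 7*cos(2*w)/8 + C

Use integration by parts with u = w**3 - 3*w**2 - 2*w - 3, dv = cos(2*w) dw, so v = sin(2*w)/2.
Apply parts 3 times (tabular method): alternate signs, differentiate u down to 0, integrate dv up.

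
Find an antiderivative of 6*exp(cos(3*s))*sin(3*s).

-2*exp(cos(3*s)) + C

Let u = cos(3*s), so du = (-3*sin(3*s)) ds.
Rewriting, the integral becomes -2·∫ e^u du = -2·e^u.
Substituting back, u = cos(3*s).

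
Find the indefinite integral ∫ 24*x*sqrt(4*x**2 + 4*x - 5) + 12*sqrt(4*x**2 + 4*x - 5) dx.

Let u = 4*x**2 + 4*x - 5, so du = (8*x + 4) dx.
Rewriting, the integral becomes 3·∫ √u du = 3·(2/3)u^(3/2).
Substituting back, u = 4*x**2 + 4*x - 5.

2*(4*x**2 + 4*x - 5)**(3/2) + C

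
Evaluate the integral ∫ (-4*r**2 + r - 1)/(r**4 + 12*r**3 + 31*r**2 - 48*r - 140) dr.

Factor the denominator: (r - 2)*(r + 2)*(r + 5)*(r + 7).
Partial-fraction decomposition: 34/(15*(r + 7)) - 53/(21*(r + 5)) + 19/(60*(r + 2)) - 5/(84*(r - 2)).
Integrate each term: A/(r−a) contributes A·log|r−a|.

-5*log(r - 2)/84 + 19*log(r + 2)/60 - 53*log(r + 5)/21 + 34*log(r + 7)/15 + C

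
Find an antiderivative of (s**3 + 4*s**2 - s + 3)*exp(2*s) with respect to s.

(4*s**3 + 10*s**2 - 14*s + 19)*exp(2*s)/8 + C

Use integration by parts with u = s**3 + 4*s**2 - s + 3, dv = exp(2*s) ds, so v = exp(2*s)/2.
Apply parts 3 times (tabular method): alternate signs, differentiate u down to 0, integrate dv up.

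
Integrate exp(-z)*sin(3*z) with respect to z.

-exp(-z)*sin(3*z)/10 - 3*exp(-z)*cos(3*z)/10 + C

Let I denote the integral. Integrate by parts with u = sin(3*z), dv = exp(-z) dz, so v = -exp(-z): I = -exp(-z)*sin(3*z) + 3·∫ exp(-z)*cos(3*z) dz.
Apply parts again with u = cos(3*z), dv = exp(-z) dz: ∫ exp(-z)*cos(3*z) dz = -exp(-z)*cos(3*z) − 3·I. Substituting back brings back I: I = -exp(-z)*sin(3*z) - 3*exp(-z)*cos(3*z) − 9·I.
Solving for I: (1 + 9)·I equals the remaining terms, so I = (1/10)·(-exp(-z)*sin(3*z) - 3*exp(-z)*cos(3*z)).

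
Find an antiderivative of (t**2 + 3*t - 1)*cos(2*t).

t**2*sin(2*t)/2 + 3*t*sin(2*t)/2 + t*cos(2*t)/2 - 3*sin(2*t)/4 + 3*cos(2*t)/4 + C

Use integration by parts with u = t**2 + 3*t - 1, dv = cos(2*t) dt, so v = sin(2*t)/2.
Apply parts 2 times (tabular method): alternate signs, differentiate u down to 0, integrate dv up.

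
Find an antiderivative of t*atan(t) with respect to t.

t**2*atan(t)/2 - t/2 + atan(t)/2 + C

Use integration by parts with u = arctan(t), dv = t dt.
Then du = 1/(t**2 + 1) dt.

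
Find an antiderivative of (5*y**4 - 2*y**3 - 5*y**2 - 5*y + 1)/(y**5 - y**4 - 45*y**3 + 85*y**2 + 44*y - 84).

5839*log(y - 6)/1820 - 35*log(y - 2)/108 - 3*log(y - 1)/40 - 2*log(y + 1)/63 + 6241*log(y + 7)/2808 + C

Factor the denominator: (y - 6)*(y - 2)*(y - 1)*(y + 1)*(y + 7).
Partial-fraction decomposition: 6241/(2808*(y + 7)) - 2/(63*(y + 1)) - 3/(40*(y - 1)) - 35/(108*(y - 2)) + 5839/(1820*(y - 6)).
Integrate each term: A/(y−a) contributes A·log|y−a|.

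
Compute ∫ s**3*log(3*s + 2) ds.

s**4*log(3*s + 2)/4 - s**4/16 + s**3/18 - s**2/18 + 2*s/27 - 4*log(3*s + 2)/81 + C

Use integration by parts with u = log(3*s + 2), dv = s**3 ds.
Then du = 3/(3*s + 2) ds and v = s**4/4.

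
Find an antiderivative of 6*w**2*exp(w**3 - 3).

2*exp(w**3 - 3) + C

Let u = w**3 - 3, so du = (3*w**2) dw.
Rewriting, the integral becomes 2·∫ e^u du = 2·e^u.
Substituting back, u = w**3 - 3.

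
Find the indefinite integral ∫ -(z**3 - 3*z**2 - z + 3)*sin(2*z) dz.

Use integration by parts with u = z**3 - 3*z**2 - z + 3, dv = -sin(2*z) dz, so v = cos(2*z)/2.
Apply parts 3 times (tabular method): alternate signs, differentiate u down to 0, integrate dv up.

z**3*cos(2*z)/2 - 3*z**2*sin(2*z)/4 - 3*z**2*cos(2*z)/2 + 3*z*sin(2*z)/2 - 5*z*cos(2*z)/4 + 5*sin(2*z)/8 + 9*cos(2*z)/4 + C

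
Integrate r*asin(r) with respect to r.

r**2*asin(r)/2 + r*sqrt(-r**2 + 1)/4 - asin(r)/4 + C

Use integration by parts with u = arcsin(r), dv = r dr.
Then du = 1/sqrt(-r**2 + 1) dr.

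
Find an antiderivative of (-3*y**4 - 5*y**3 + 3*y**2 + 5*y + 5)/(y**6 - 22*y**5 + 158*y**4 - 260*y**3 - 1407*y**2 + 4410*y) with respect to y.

Factor the denominator: y*(y - 7)**2*(y - 6)*(y - 5)*(y + 3).
Partial-fraction decomposition: 91/(21600*(y + 3)) + 479/(32*(y - 5)) - 4825/(54*(y - 6)) + 364451/(4900*(y - 7)) - 8731/(140*(y - 7)**2) + 1/(882*y).
Integrate each term; A/(y−a) gives A·log|y−a|; A/(y−a)² gives −A/(y−a).

log(y)/882 + 364451*log(y - 7)/4900 - 4825*log(y - 6)/54 + 479*log(y - 5)/32 + 91*log(y + 3)/21600 + 8731/(140*y - 980) + C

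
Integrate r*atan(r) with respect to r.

Use integration by parts with u = arctan(r), dv = r dr.
Then du = 1/(r**2 + 1) dr.

r**2*atan(r)/2 - r/2 + atan(r)/2 + C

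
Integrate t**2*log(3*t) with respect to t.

Use integration by parts with u = log(3*t), dv = t**2 dt.
Then du = 1/t dt and v = t**3/3.

t**3*(log(t) + log(3))/3 - t**3/9 + C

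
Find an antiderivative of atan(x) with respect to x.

x*atan(x) - log(x**2 + 1)/2 + C

Use integration by parts with u = arctan(x), dv = dx.
Then du = 1/(x**2 + 1) dx.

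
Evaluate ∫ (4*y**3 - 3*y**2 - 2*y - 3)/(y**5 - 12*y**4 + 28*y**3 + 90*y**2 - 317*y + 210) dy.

151*log(y - 7)/75 - 103*log(y - 5)/48 + 13*log(y - 2)/75 + log(y - 1)/24 - 33*log(y + 3)/400 + C

Factor the denominator: (y - 7)*(y - 5)*(y - 2)*(y - 1)*(y + 3).
Partial-fraction decomposition: -33/(400*(y + 3)) + 1/(24*(y - 1)) + 13/(75*(y - 2)) - 103/(48*(y - 5)) + 151/(75*(y - 7)).
Integrate each term: A/(y−a) contributes A·log|y−a|.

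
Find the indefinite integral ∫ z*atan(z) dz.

Use integration by parts with u = arctan(z), dv = z dz.
Then du = 1/(z**2 + 1) dz.

z**2*atan(z)/2 - z/2 + atan(z)/2 + C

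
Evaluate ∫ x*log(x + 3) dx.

Use integration by parts with u = log(x + 3), dv = x dx.
Then du = 1/(x + 3) dx and v = x**2/2.

x**2*log(x + 3)/2 - x**2/4 + 3*x/2 - 9*log(x + 3)/2 + C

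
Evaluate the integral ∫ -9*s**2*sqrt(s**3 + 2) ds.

-2*(s**3 + 2)**(3/2) + C

Let u = s**3 + 2, so du = (3*s**2) ds.
Rewriting, the integral becomes -3·∫ √u du = -3·(2/3)u^(3/2).
Substituting back, u = s**3 + 2.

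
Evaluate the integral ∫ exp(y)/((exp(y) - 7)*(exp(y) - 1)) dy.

log(exp(y) - 7)/6 - log(exp(y) - 1)/6 + C

Let u = e^y, du = e^y dy.
The integral becomes ∫ du/((u-1)(u-7)); decompose into partial fractions.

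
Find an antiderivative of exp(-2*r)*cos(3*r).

3*exp(-2*r)*sin(3*r)/13 - 2*exp(-2*r)*cos(3*r)/13 + C

Let I denote the integral. Integrate by parts with u = cos(3*r), dv = exp(-2*r) dr, so v = -exp(-2*r)/2: I = -exp(-2*r)*cos(3*r)/2 − (3/2)·∫ exp(-2*r)*sin(3*r) dr.
Apply parts again with u = sin(3*r), dv = exp(-2*r) dr: ∫ exp(-2*r)*sin(3*r) dr = -exp(-2*r)*sin(3*r)/2 + (3/2)·I. Substituting back brings back I: I = 3*exp(-2*r)*sin(3*r)/4 - exp(-2*r)*cos(3*r)/2 − (9/4)·I.
Solving for I: (1 + 9/4)·I equals the remaining terms, so I = (4/13)·(3*exp(-2*r)*sin(3*r)/4 - exp(-2*r)*cos(3*r)/2).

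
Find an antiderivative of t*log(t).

t**2*log(t)/2 - t**2/4 + C

Use integration by parts with u = log(t), dv = t dt.
Then du = 1/t dt and v = t**2/2.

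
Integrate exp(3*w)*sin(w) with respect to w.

3*exp(3*w)*sin(w)/10 - exp(3*w)*cos(w)/10 + C

Let I denote the integral. Integrate by parts with u = sin(w), dv = exp(3*w) dw, so v = exp(3*w)/3: I = exp(3*w)*sin(w)/3 − (1/3)·∫ exp(3*w)*cos(w) dw.
Apply parts again with u = cos(w), dv = exp(3*w) dw: ∫ exp(3*w)*cos(w) dw = exp(3*w)*cos(w)/3 + (1/3)·I. Substituting back brings back I: I = exp(3*w)*sin(w)/3 - exp(3*w)*cos(w)/9 − (1/9)·I.
Solving for I: (1 + 1/9)·I equals the remaining terms, so I = (9/10)·(exp(3*w)*sin(w)/3 - exp(3*w)*cos(w)/9).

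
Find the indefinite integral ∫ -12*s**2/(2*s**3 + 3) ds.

Let u = 2*s**3 + 3, so du = (6*s**2) ds.
Rewriting, the integral becomes -2·∫ 1/u du = -2·log(u).
Substituting back, u = 2*s**3 + 3.

-2*log(2*s**3 + 3) + C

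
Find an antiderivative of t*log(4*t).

t**2*(log(t) + 2*log(2))/2 - t**2/4 + C

Use integration by parts with u = log(4*t), dv = t dt.
Then du = 1/t dt and v = t**2/2.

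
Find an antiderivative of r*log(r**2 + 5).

r**2*log(r**2 + 5)/2 - r**2/2 + 5*log(r**2 + 5)/2 + C

Let u = r**2 + 5, so du = (2*r) dr.
The integral becomes (1/2)·∫ log(u) du; integrate by parts with u′=log(u), dv′=du.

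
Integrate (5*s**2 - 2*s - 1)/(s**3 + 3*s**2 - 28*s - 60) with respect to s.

114*log(s - 5)/77 - 23*log(s + 2)/28 + 191*log(s + 6)/44 + C

Factor the denominator: (s - 5)*(s + 2)*(s + 6).
Partial-fraction decomposition: 191/(44*(s + 6)) - 23/(28*(s + 2)) + 114/(77*(s - 5)).
Integrate each term: A/(s−a) contributes A·log|s−a|.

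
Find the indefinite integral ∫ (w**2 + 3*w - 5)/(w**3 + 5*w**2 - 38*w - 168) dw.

49*log(w - 6)/130 + log(w + 4)/30 + 23*log(w + 7)/39 + C

Factor the denominator: (w - 6)*(w + 4)*(w + 7).
Partial-fraction decomposition: 23/(39*(w + 7)) + 1/(30*(w + 4)) + 49/(130*(w - 6)).
Integrate each term: A/(w−a) contributes A·log|w−a|.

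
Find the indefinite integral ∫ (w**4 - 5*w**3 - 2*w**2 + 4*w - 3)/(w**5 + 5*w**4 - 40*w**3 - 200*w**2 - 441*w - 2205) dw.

Factor the denominator: (w - 7)*(w + 5)*(w + 7)*(w**2 + 9).
Partial-fraction decomposition: -(149*w + 921)/(1972*(w**2 + 9)) + 3987/(1624*(w + 7)) - 1177/(816*(w + 5)) + 613/(9744*(w - 7)).
Integrate each term; A/(w−a) gives A·log|w−a|; the (Bw+D)/(w²+p²) term gives a log and an atan.

613*log(w - 7)/9744 - 1177*log(w + 5)/816 + 3987*log(w + 7)/1624 - 149*log(w**2 + 9)/3944 - 307*atan(w/3)/1972 + C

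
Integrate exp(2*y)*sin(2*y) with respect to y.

exp(2*y)*sin(2*y)/4 - exp(2*y)*cos(2*y)/4 + C

Let I denote the integral. Integrate by parts with u = sin(2*y), dv = exp(2*y) dy, so v = exp(2*y)/2: I = exp(2*y)*sin(2*y)/2 − ∫ exp(2*y)*cos(2*y) dy.
Apply parts again with u = cos(2*y), dv = exp(2*y) dy: ∫ exp(2*y)*cos(2*y) dy = exp(2*y)*cos(2*y)/2 + I. Substituting back brings back I: I = exp(2*y)*sin(2*y)/2 - exp(2*y)*cos(2*y)/2 − I.
Solving for I: (1 + 1)·I equals the remaining terms, so I = (1/2)·(exp(2*y)*sin(2*y)/2 - exp(2*y)*cos(2*y)/2).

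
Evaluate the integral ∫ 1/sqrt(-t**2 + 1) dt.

asin(t) + C

Substitute t = sin(θ), so dt = cos(θ) dθ and the radical becomes sqrt(-t**2 + 1) = cos(θ) by the Pythagorean identity.
Integrate the resulting trig expression in θ, then back-substitute θ = asin(t), sin(θ) = t, cos(θ) = sqrt(-t**2 + 1) (absorbing any constant into C).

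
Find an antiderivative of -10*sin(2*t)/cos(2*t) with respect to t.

5*log(cos(2*t)) + C

Let u = cos(2*t), so du = (-2*sin(2*t)) dt.
Rewriting, the integral becomes 5·∫ 1/u du = 5·log(u).
Substituting back, u = cos(2*t).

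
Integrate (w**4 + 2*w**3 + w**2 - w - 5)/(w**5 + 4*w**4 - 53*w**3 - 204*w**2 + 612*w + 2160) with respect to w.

Factor the denominator: (w - 6)*(w - 4)*(w + 3)*(w + 5)*(w + 6).
Partial-fraction decomposition: 901/(360*(w + 6)) - 200/(99*(w + 5)) + 17/(189*(w + 3)) - 391/(1260*(w - 4)) + 1753/(2376*(w - 6)).
Integrate each term: A/(w−a) contributes A·log|w−a|.

1753*log(w - 6)/2376 - 391*log(w - 4)/1260 + 17*log(w + 3)/189 - 200*log(w + 5)/99 + 901*log(w + 6)/360 + C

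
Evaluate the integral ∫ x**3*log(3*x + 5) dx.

Use integration by parts with u = log(3*x + 5), dv = x**3 dx.
Then du = 3/(3*x + 5) dx and v = x**4/4.

x**4*log(3*x + 5)/4 - x**4/16 + 5*x**3/36 - 25*x**2/72 + 125*x/108 - 625*log(3*x + 5)/324 + C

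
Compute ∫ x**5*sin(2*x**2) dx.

Let u = x², du = 2x dx; rewrite as (1/2)∫ u^2·sin(2u) du.
Now integrate by parts 2 times.

-x**4*cos(2*x**2)/4 + x**2*sin(2*x**2)/4 + cos(2*x**2)/8 + C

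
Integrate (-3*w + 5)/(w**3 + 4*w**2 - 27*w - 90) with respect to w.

-5*log(w - 5)/44 - 7*log(w + 3)/12 + 23*log(w + 6)/33 + C

Factor the denominator: (w - 5)*(w + 3)*(w + 6).
Partial-fraction decomposition: 23/(33*(w + 6)) - 7/(12*(w + 3)) - 5/(44*(w - 5)).
Integrate each term: A/(w−a) contributes A·log|w−a|.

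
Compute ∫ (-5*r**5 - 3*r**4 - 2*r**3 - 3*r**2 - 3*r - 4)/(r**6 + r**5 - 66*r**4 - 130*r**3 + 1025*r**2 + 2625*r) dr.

-4*log(r)/2625 - 1439*log(r - 7)/315 + 4461*log(r - 5)/2000 - 251*log(r + 3)/240 - 7267*log(r + 5)/4500 - 871/(75*r + 375) + C

Factor the denominator: r*(r - 7)*(r - 5)*(r + 3)*(r + 5)**2.
Partial-fraction decomposition: -7267/(4500*(r + 5)) + 871/(75*(r + 5)**2) - 251/(240*(r + 3)) + 4461/(2000*(r - 5)) - 1439/(315*(r - 7)) - 4/(2625*r).
Integrate each term; A/(r−a) gives A·log|r−a|; A/(r−a)² gives −A/(r−a).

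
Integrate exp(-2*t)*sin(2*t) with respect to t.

-exp(-2*t)*sin(2*t)/4 - exp(-2*t)*cos(2*t)/4 + C

Let I denote the integral. Integrate by parts with u = sin(2*t), dv = exp(-2*t) dt, so v = -exp(-2*t)/2: I = -exp(-2*t)*sin(2*t)/2 + ∫ exp(-2*t)*cos(2*t) dt.
Apply parts again with u = cos(2*t), dv = exp(-2*t) dt: ∫ exp(-2*t)*cos(2*t) dt = -exp(-2*t)*cos(2*t)/2 − I. Substituting back brings back I: I = -exp(-2*t)*sin(2*t)/2 - exp(-2*t)*cos(2*t)/2 − I.
Solving for I: (1 + 1)·I equals the remaining terms, so I = (1/2)·(-exp(-2*t)*sin(2*t)/2 - exp(-2*t)*cos(2*t)/2).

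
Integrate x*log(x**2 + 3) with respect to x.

x**2*log(x**2 + 3)/2 - x**2/2 + 3*log(x**2 + 3)/2 + C

Let u = x**2 + 3, so du = (2*x) dx.
The integral becomes (1/2)·∫ log(u) du; integrate by parts with u′=log(u), dv′=du.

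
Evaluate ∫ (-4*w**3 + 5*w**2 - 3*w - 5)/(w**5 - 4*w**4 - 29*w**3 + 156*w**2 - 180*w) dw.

Factor the denominator: w*(w - 5)*(w - 3)*(w - 2)*(w + 6).
Partial-fraction decomposition: 1057/(4752*(w + 6)) - 23/(48*(w - 2)) + 77/(54*(w - 3)) - 79/(66*(w - 5)) + 1/(36*w).
Integrate each term: A/(w−a) contributes A·log|w−a|.

log(w)/36 - 79*log(w - 5)/66 + 77*log(w - 3)/54 - 23*log(w - 2)/48 + 1057*log(w + 6)/4752 + C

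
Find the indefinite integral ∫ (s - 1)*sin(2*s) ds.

-s*cos(2*s)/2 + sin(2*s)/4 + cos(2*s)/2 + C

Use integration by parts with u = s - 1, dv = sin(2*s) ds, so v = -cos(2*s)/2.
Apply parts 1 times (tabular method): alternate signs, differentiate u down to 0, integrate dv up.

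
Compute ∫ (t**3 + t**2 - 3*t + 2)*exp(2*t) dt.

Use integration by parts with u = t**3 + t**2 - 3*t + 2, dv = exp(2*t) dt, so v = exp(2*t)/2.
Apply parts 3 times (tabular method): alternate signs, differentiate u down to 0, integrate dv up.

(4*t**3 - 2*t**2 - 10*t + 13)*exp(2*t)/8 + C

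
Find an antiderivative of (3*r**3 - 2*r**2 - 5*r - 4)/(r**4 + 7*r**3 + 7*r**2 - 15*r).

Factor the denominator: r*(r - 1)*(r + 3)*(r + 5).
Partial-fraction decomposition: 101/(15*(r + 5)) - 11/(3*(r + 3)) - 1/(3*(r - 1)) + 4/(15*r).
Integrate each term: A/(r−a) contributes A·log|r−a|.

4*log(r)/15 - log(r - 1)/3 - 11*log(r + 3)/3 + 101*log(r + 5)/15 + C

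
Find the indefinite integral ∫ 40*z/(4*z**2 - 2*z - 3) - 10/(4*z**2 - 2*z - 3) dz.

5*log(4*z**2 - 2*z - 3) + C

Let u = 4*z**2 - 2*z - 3, so du = (8*z - 2) dz.
Rewriting, the integral becomes 5·∫ 1/u du = 5·log(u).
Substituting back, u = 4*z**2 - 2*z - 3.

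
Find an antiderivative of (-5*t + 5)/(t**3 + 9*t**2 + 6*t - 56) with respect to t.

-5*log(t - 2)/54 - 25*log(t + 4)/18 + 40*log(t + 7)/27 + C

Factor the denominator: (t - 2)*(t + 4)*(t + 7).
Partial-fraction decomposition: 40/(27*(t + 7)) - 25/(18*(t + 4)) - 5/(54*(t - 2)).
Integrate each term: A/(t−a) contributes A·log|t−a|.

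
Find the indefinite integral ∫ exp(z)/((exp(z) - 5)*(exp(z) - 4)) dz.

Let u = e^z, du = e^z dz.
The integral becomes ∫ du/((u-4)(u-5)); decompose into partial fractions.

log(exp(z) - 5) - log(exp(z) - 4) + C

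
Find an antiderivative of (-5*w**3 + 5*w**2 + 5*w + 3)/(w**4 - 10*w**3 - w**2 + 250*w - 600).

-867*log(w - 6)/22 + 236*log(w - 5)/5 - 217*log(w - 4)/18 - 364*log(w + 5)/495 + C

Factor the denominator: (w - 6)*(w - 5)*(w - 4)*(w + 5).
Partial-fraction decomposition: -364/(495*(w + 5)) - 217/(18*(w - 4)) + 236/(5*(w - 5)) - 867/(22*(w - 6)).
Integrate each term: A/(w−a) contributes A·log|w−a|.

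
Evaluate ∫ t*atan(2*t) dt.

t**2*atan(2*t)/2 - t/4 + atan(2*t)/8 + C

Use integration by parts with u = arctan(2*t), dv = t dt.
Then du = 2/(4*t**2 + 1) dt.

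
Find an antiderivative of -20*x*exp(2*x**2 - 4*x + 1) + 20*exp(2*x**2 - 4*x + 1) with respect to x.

-5*exp(2*x**2 - 4*x + 1) + C

Let u = 2*x**2 - 4*x + 1, so du = (4*x - 4) dx.
Rewriting, the integral becomes -5·∫ e^u du = -5·e^u.
Substituting back, u = 2*x**2 - 4*x + 1.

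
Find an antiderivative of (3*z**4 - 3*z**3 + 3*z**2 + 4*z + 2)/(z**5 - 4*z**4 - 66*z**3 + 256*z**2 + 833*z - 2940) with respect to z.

6351*log(z - 7)/1232 - 1597*log(z - 5)/432 + 29*log(z - 3)/80 - 142*log(z + 4)/297 + 8353*log(z + 7)/5040 + C

Factor the denominator: (z - 7)*(z - 5)*(z - 3)*(z + 4)*(z + 7).
Partial-fraction decomposition: 8353/(5040*(z + 7)) - 142/(297*(z + 4)) + 29/(80*(z - 3)) - 1597/(432*(z - 5)) + 6351/(1232*(z - 7)).
Integrate each term: A/(z−a) contributes A·log|z−a|.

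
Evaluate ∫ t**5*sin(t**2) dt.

-t**4*cos(t**2)/2 + t**2*sin(t**2) + cos(t**2) + C

Let u = t², du = 2t dt; rewrite as (1/2)∫ u^2·sin(1u) du.
Now integrate by parts 2 times.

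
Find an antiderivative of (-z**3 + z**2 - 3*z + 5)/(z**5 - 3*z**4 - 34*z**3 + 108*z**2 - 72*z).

Factor the denominator: z*(z - 6)*(z - 2)*(z - 1)*(z + 6).
Partial-fraction decomposition: 275/(4032*(z + 6)) + 2/(35*(z - 1)) + 5/(64*(z - 2)) - 193/(1440*(z - 6)) - 5/(72*z).
Integrate each term: A/(z−a) contributes A·log|z−a|.

-5*log(z)/72 - 193*log(z - 6)/1440 + 5*log(z - 2)/64 + 2*log(z - 1)/35 + 275*log(z + 6)/4032 + C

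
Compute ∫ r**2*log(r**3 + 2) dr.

r**3*log(r**3 + 2)/3 - r**3/3 + 2*log(r**3 + 2)/3 + C

Let u = r**3 + 2, so du = (3*r**2) dr.
The integral becomes (1/3)·∫ log(u) du; integrate by parts with u′=log(u), dv′=du.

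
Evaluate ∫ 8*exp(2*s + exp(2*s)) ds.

4*exp(exp(2*s)) + C

Let u = exp(2*s), so du = (2*exp(2*s)) ds.
Rewriting, the integral becomes 4·∫ e^u du = 4·e^u.
Substituting back, u = exp(2*s).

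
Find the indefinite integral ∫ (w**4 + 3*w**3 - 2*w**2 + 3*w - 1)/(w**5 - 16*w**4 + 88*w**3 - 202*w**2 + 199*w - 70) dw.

Factor the denominator: (w - 7)*(w - 5)*(w - 2)*(w - 1)**2.
Partial-fraction decomposition: -53/(72*(w - 1)) - 1/(6*(w - 1)**2) + 37/(15*(w - 2)) - 241/(24*(w - 5)) + 419/(45*(w - 7)).
Integrate each term; A/(w−a) gives A·log|w−a|; A/(w−a)² gives −A/(w−a).

419*log(w - 7)/45 - 241*log(w - 5)/24 + 37*log(w - 2)/15 - 53*log(w - 1)/72 + 1/(6*w - 6) + C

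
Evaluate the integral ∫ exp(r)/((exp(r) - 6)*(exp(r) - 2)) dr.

Let u = e^r, du = e^r dr.
The integral becomes ∫ du/((u-2)(u-6)); decompose into partial fractions.

log(exp(r) - 6)/4 - log(exp(r) - 2)/4 + C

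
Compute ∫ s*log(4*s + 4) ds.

Use integration by parts with u = log(4*s + 4), dv = s ds.
Then du = 4/(4*s + 4) ds and v = s**2/2.

s**2*log(4*s + 4)/2 - s**2/4 + s/2 - log(s + 1)/2 + C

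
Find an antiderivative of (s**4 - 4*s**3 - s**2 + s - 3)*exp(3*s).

(27*s**4 - 144*s**3 + 117*s**2 - 51*s - 64)*exp(3*s)/81 + C

Use integration by parts with u = s**4 - 4*s**3 - s**2 + s - 3, dv = exp(3*s) ds, so v = exp(3*s)/3.
Apply parts 4 times (tabular method): alternate signs, differentiate u down to 0, integrate dv up.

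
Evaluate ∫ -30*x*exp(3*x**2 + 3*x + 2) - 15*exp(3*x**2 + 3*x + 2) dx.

Let u = 3*x**2 + 3*x + 2, so du = (6*x + 3) dx.
Rewriting, the integral becomes -5·∫ e^u du = -5·e^u.
Substituting back, u = 3*x**2 + 3*x + 2.

-5*exp(3*x**2 + 3*x + 2) + C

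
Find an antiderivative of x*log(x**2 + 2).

Let u = x**2 + 2, so du = (2*x) dx.
The integral becomes (1/2)·∫ log(u) du; integrate by parts with u′=log(u), dv′=du.

x**2*log(x**2 + 2)/2 - x**2/2 + log(x**2 + 2) + C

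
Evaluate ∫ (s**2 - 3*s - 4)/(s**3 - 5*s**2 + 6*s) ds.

-2*log(s)/3 - 4*log(s - 3)/3 + 3*log(s - 2) + C

Factor the denominator: s*(s - 3)*(s - 2).
Partial-fraction decomposition: 3/(s - 2) - 4/(3*(s - 3)) - 2/(3*s).
Integrate each term: A/(s−a) contributes A·log|s−a|.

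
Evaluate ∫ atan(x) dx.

x*atan(x) - log(x**2 + 1)/2 + C

Use integration by parts with u = arctan(x), dv = dx.
Then du = 1/(x**2 + 1) dx.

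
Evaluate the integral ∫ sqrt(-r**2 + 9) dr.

r*sqrt(-r**2 + 9)/2 + 9*asin(r/3)/2 + C

Substitute r = 3·sin(θ), so dr = 3·cos(θ) dθ and the radical becomes sqrt(-r**2 + 9) = 3·cos(θ) by the Pythagorean identity.
Integrate the resulting trig expression in θ, then back-substitute θ = asin(r/3), sin(θ) = r/3, cos(θ) = sqrt(-r**2 + 9)/3 (absorbing any constant into C).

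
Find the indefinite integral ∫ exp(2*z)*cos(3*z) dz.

3*exp(2*z)*sin(3*z)/13 + 2*exp(2*z)*cos(3*z)/13 + C

Let I denote the integral. Integrate by parts with u = cos(3*z), dv = exp(2*z) dz, so v = exp(2*z)/2: I = exp(2*z)*cos(3*z)/2 + (3/2)·∫ exp(2*z)*sin(3*z) dz.
Apply parts again with u = sin(3*z), dv = exp(2*z) dz: ∫ exp(2*z)*sin(3*z) dz = exp(2*z)*sin(3*z)/2 − (3/2)·I. Substituting back brings back I: I = 3*exp(2*z)*sin(3*z)/4 + exp(2*z)*cos(3*z)/2 − (9/4)·I.
Solving for I: (1 + 9/4)·I equals the remaining terms, so I = (4/13)·(3*exp(2*z)*sin(3*z)/4 + exp(2*z)*cos(3*z)/2).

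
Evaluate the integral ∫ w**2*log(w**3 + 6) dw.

w**3*log(w**3 + 6)/3 - w**3/3 + 2*log(w**3 + 6) + C

Let u = w**3 + 6, so du = (3*w**2) dw.
The integral becomes (1/3)·∫ log(u) du; integrate by parts with u′=log(u), dv′=du.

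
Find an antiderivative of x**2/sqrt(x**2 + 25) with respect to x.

x*sqrt(x**2 + 25)/2 - 25*log(x + sqrt(x**2 + 25))/2 + C

Substitute x = 5·tan(θ), so dx = 5·sec(θ)^2 dθ and the radical becomes sqrt(x**2 + 25) = 5·sec(θ) by the Pythagorean identity.
Integrate the resulting trig expression in θ, then back-substitute tan(θ) = x/5, sec(θ) = sqrt(x**2 + 25)/5 (absorbing any constant into C).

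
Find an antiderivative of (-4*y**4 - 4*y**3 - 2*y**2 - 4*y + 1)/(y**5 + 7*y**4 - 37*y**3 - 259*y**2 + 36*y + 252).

-6143*log(y - 6)/5460 + 13*log(y - 1)/560 + log(y + 1)/140 + 4367*log(y + 6)/420 - 2767*log(y + 7)/208 + C

Factor the denominator: (y - 6)*(y - 1)*(y + 1)*(y + 6)*(y + 7).
Partial-fraction decomposition: -2767/(208*(y + 7)) + 4367/(420*(y + 6)) + 1/(140*(y + 1)) + 13/(560*(y - 1)) - 6143/(5460*(y - 6)).
Integrate each term: A/(y−a) contributes A·log|y−a|.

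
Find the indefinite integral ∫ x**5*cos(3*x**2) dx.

x**4*sin(3*x**2)/6 + x**2*cos(3*x**2)/9 - sin(3*x**2)/27 + C

Let u = x², du = 2x dx; rewrite as (1/2)∫ u^2·cos(3u) du.
Now integrate by parts 2 times.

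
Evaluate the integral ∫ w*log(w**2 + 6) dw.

w**2*log(w**2 + 6)/2 - w**2/2 + 3*log(w**2 + 6) + C

Let u = w**2 + 6, so du = (2*w) dw.
The integral becomes (1/2)·∫ log(u) du; integrate by parts with u′=log(u), dv′=du.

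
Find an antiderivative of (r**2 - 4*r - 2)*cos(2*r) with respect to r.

r**2*sin(2*r)/2 - 2*r*sin(2*r) + r*cos(2*r)/2 - 5*sin(2*r)/4 - cos(2*r) + C

Use integration by parts with u = r**2 - 4*r - 2, dv = cos(2*r) dr, so v = sin(2*r)/2.
Apply parts 2 times (tabular method): alternate signs, differentiate u down to 0, integrate dv up.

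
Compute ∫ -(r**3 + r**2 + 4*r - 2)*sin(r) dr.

Use integration by parts with u = r**3 + r**2 + 4*r - 2, dv = -sin(r) dr, so v = cos(r).
Apply parts 3 times (tabular method): alternate signs, differentiate u down to 0, integrate dv up.

r**3*cos(r) - 3*r**2*sin(r) + r**2*cos(r) - 2*r*sin(r) - 2*r*cos(r) + 2*sin(r) - 4*cos(r) + C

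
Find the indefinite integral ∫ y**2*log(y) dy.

Use integration by parts with u = log(y), dv = y**2 dy.
Then du = 1/y dy and v = y**3/3.

y**3*log(y)/3 - y**3/9 + C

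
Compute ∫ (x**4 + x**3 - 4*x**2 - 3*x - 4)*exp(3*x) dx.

Use integration by parts with u = x**4 + x**3 - 4*x**2 - 3*x - 4, dv = exp(3*x) dx, so v = exp(3*x)/3.
Apply parts 4 times (tabular method): alternate signs, differentiate u down to 0, integrate dv up.

(27*x**4 - 9*x**3 - 99*x**2 - 15*x - 103)*exp(3*x)/81 + C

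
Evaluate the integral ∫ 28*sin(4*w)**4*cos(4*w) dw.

7*sin(4*w)**5/5 + C

Let u = sin(4*w), so du = (4*cos(4*w)) dw.
Rewriting, the integral becomes 7·∫ u^4 du = 7·u^5/5.
Substituting back, u = sin(4*w).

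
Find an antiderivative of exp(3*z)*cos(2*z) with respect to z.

Let I denote the integral. Integrate by parts with u = cos(2*z), dv = exp(3*z) dz, so v = exp(3*z)/3: I = exp(3*z)*cos(2*z)/3 + (2/3)·∫ exp(3*z)*sin(2*z) dz.
Apply parts again with u = sin(2*z), dv = exp(3*z) dz: ∫ exp(3*z)*sin(2*z) dz = exp(3*z)*sin(2*z)/3 − (2/3)·I. Substituting back brings back I: I = 2*exp(3*z)*sin(2*z)/9 + exp(3*z)*cos(2*z)/3 − (4/9)·I.
Solving for I: (1 + 4/9)·I equals the remaining terms, so I = (9/13)·(2*exp(3*z)*sin(2*z)/9 + exp(3*z)*cos(2*z)/3).

2*exp(3*z)*sin(2*z)/13 + 3*exp(3*z)*cos(2*z)/13 + C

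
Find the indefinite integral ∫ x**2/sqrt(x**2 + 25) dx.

x*sqrt(x**2 + 25)/2 - 25*log(x + sqrt(x**2 + 25))/2 + C

Substitute x = 5·tan(θ), so dx = 5·sec(θ)^2 dθ and the radical becomes sqrt(x**2 + 25) = 5·sec(θ) by the Pythagorean identity.
Integrate the resulting trig expression in θ, then back-substitute tan(θ) = x/5, sec(θ) = sqrt(x**2 + 25)/5 (absorbing any constant into C).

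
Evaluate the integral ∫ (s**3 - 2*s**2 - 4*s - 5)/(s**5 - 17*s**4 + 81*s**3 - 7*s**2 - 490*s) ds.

Factor the denominator: s*(s - 7)**2*(s - 5)*(s + 2).
Partial-fraction decomposition: -13/(1134*(s + 2)) + 5/(14*(s - 5)) - 2825/(7938*(s - 7)) + 106/(63*(s - 7)**2) + 1/(98*s).
Integrate each term; A/(s−a) gives A·log|s−a|; A/(s−a)² gives −A/(s−a).

log(s)/98 - 2825*log(s - 7)/7938 + 5*log(s - 5)/14 - 13*log(s + 2)/1134 - 106/(63*s - 441) + C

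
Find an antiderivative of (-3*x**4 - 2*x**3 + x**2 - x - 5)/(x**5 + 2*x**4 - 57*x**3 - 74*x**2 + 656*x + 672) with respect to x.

-859*log(x - 6)/364 + 889*log(x - 4)/880 - 2*log(x + 1)/315 + 125*log(x + 4)/144 - 3233*log(x + 7)/1287 + C

Factor the denominator: (x - 6)*(x - 4)*(x + 1)*(x + 4)*(x + 7).
Partial-fraction decomposition: -3233/(1287*(x + 7)) + 125/(144*(x + 4)) - 2/(315*(x + 1)) + 889/(880*(x - 4)) - 859/(364*(x - 6)).
Integrate each term: A/(x−a) contributes A·log|x−a|.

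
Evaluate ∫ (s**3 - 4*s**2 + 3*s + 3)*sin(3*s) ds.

Use integration by parts with u = s**3 - 4*s**2 + 3*s + 3, dv = sin(3*s) ds, so v = -cos(3*s)/3.
Apply parts 3 times (tabular method): alternate signs, differentiate u down to 0, integrate dv up.

-s**3*cos(3*s)/3 + s**2*sin(3*s)/3 + 4*s**2*cos(3*s)/3 - 8*s*sin(3*s)/9 - 7*s*cos(3*s)/9 + 7*sin(3*s)/27 - 35*cos(3*s)/27 + C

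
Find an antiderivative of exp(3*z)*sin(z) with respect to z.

3*exp(3*z)*sin(z)/10 - exp(3*z)*cos(z)/10 + C

Let I denote the integral. Integrate by parts with u = sin(z), dv = exp(3*z) dz, so v = exp(3*z)/3: I = exp(3*z)*sin(z)/3 − (1/3)·∫ exp(3*z)*cos(z) dz.
Apply parts again with u = cos(z), dv = exp(3*z) dz: ∫ exp(3*z)*cos(z) dz = exp(3*z)*cos(z)/3 + (1/3)·I. Substituting back brings back I: I = exp(3*z)*sin(z)/3 - exp(3*z)*cos(z)/9 − (1/9)·I.
Solving for I: (1 + 1/9)·I equals the remaining terms, so I = (9/10)·(exp(3*z)*sin(z)/3 - exp(3*z)*cos(z)/9).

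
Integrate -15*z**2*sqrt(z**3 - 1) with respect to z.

Let u = z**3 - 1, so du = (3*z**2) dz.
Rewriting, the integral becomes -5·∫ √u du = -5·(2/3)u^(3/2).
Substituting back, u = z**3 - 1.

-10*(z**3 - 1)**(3/2)/3 + C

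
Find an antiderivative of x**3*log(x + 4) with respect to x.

Use integration by parts with u = log(x + 4), dv = x**3 dx.
Then du = 1/(x + 4) dx and v = x**4/4.

x**4*log(x + 4)/4 - x**4/16 + x**3/3 - 2*x**2 + 16*x - 64*log(x + 4) + C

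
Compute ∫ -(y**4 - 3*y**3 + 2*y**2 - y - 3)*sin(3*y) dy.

y**4*cos(3*y)/3 - 4*y**3*sin(3*y)/9 - y**3*cos(3*y) + y**2*sin(3*y) + 2*y**2*cos(3*y)/9 - 4*y*sin(3*y)/27 + y*cos(3*y)/3 - sin(3*y)/9 - 85*cos(3*y)/81 + C

Use integration by parts with u = y**4 - 3*y**3 + 2*y**2 - y - 3, dv = -sin(3*y) dy, so v = cos(3*y)/3.
Apply parts 4 times (tabular method): alternate signs, differentiate u down to 0, integrate dv up.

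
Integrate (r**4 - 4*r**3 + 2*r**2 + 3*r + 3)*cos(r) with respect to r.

Use integration by parts with u = r**4 - 4*r**3 + 2*r**2 + 3*r + 3, dv = cos(r) dr, so v = sin(r).
Apply parts 4 times (tabular method): alternate signs, differentiate u down to 0, integrate dv up.

r**4*sin(r) - 4*r**3*sin(r) + 4*r**3*cos(r) - 10*r**2*sin(r) - 12*r**2*cos(r) + 27*r*sin(r) - 20*r*cos(r) + 23*sin(r) + 27*cos(r) + C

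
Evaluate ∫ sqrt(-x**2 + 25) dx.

Substitute x = 5·sin(θ), so dx = 5·cos(θ) dθ and the radical becomes sqrt(-x**2 + 25) = 5·cos(θ) by the Pythagorean identity.
Integrate the resulting trig expression in θ, then back-substitute θ = asin(x/5), sin(θ) = x/5, cos(θ) = sqrt(-x**2 + 25)/5 (absorbing any constant into C).

x*sqrt(-x**2 + 25)/2 + 25*asin(x/5)/2 + C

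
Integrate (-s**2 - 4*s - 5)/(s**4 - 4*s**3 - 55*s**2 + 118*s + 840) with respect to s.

-41*log(s - 7)/66 + 13*log(s - 6)/22 - log(s + 4)/22 + 5*log(s + 5)/66 + C

Factor the denominator: (s - 7)*(s - 6)*(s + 4)*(s + 5).
Partial-fraction decomposition: 5/(66*(s + 5)) - 1/(22*(s + 4)) + 13/(22*(s - 6)) - 41/(66*(s - 7)).
Integrate each term: A/(s−a) contributes A·log|s−a|.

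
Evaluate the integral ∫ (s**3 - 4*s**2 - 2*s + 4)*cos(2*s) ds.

Use integration by parts with u = s**3 - 4*s**2 - 2*s + 4, dv = cos(2*s) ds, so v = sin(2*s)/2.
Apply parts 3 times (tabular method): alternate signs, differentiate u down to 0, integrate dv up.

s**3*sin(2*s)/2 - 2*s**2*sin(2*s) + 3*s**2*cos(2*s)/4 - 7*s*sin(2*s)/4 - 2*s*cos(2*s) + 3*sin(2*s) - 7*cos(2*s)/8 + C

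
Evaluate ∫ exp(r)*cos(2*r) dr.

Let I denote the integral. Integrate by parts with u = cos(2*r), dv = exp(r) dr, so v = exp(r): I = exp(r)*cos(2*r) + 2·∫ exp(r)*sin(2*r) dr.
Apply parts again with u = sin(2*r), dv = exp(r) dr: ∫ exp(r)*sin(2*r) dr = exp(r)*sin(2*r) − 2·I. Substituting back brings back I: I = 2*exp(r)*sin(2*r) + exp(r)*cos(2*r) − 4·I.
Solving for I: (1 + 4)·I equals the remaining terms, so I = (1/5)·(2*exp(r)*sin(2*r) + exp(r)*cos(2*r)).

2*exp(r)*sin(2*r)/5 + exp(r)*cos(2*r)/5 + C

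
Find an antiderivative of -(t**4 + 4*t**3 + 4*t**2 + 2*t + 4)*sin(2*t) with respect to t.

t**4*cos(2*t)/2 - t**3*sin(2*t) + 2*t**3*cos(2*t) - 3*t**2*sin(2*t) + t**2*cos(2*t)/2 - t*sin(2*t)/2 - 2*t*cos(2*t) + sin(2*t) + 7*cos(2*t)/4 + C

Use integration by parts with u = t**4 + 4*t**3 + 4*t**2 + 2*t + 4, dv = -sin(2*t) dt, so v = cos(2*t)/2.
Apply parts 4 times (tabular method): alternate signs, differentiate u down to 0, integrate dv up.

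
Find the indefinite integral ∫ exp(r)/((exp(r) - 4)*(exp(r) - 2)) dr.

Let u = e^r, du = e^r dr.
The integral becomes ∫ du/((u-4)(u-2)); decompose into partial fractions.

log(exp(r) - 4)/2 - log(exp(r) - 2)/2 + C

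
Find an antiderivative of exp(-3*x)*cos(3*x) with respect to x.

exp(-3*x)*sin(3*x)/6 - exp(-3*x)*cos(3*x)/6 + C

Let I denote the integral. Integrate by parts with u = cos(3*x), dv = exp(-3*x) dx, so v = -exp(-3*x)/3: I = -exp(-3*x)*cos(3*x)/3 − ∫ exp(-3*x)*sin(3*x) dx.
Apply parts again with u = sin(3*x), dv = exp(-3*x) dx: ∫ exp(-3*x)*sin(3*x) dx = -exp(-3*x)*sin(3*x)/3 + I. Substituting back brings back I: I = exp(-3*x)*sin(3*x)/3 - exp(-3*x)*cos(3*x)/3 − I.
Solving for I: (1 + 1)·I equals the remaining terms, so I = (1/2)·(exp(-3*x)*sin(3*x)/3 - exp(-3*x)*cos(3*x)/3).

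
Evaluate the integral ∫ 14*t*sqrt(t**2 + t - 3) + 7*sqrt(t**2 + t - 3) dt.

14*(t**2 + t - 3)**(3/2)/3 + C

Let u = t**2 + t - 3, so du = (2*t + 1) dt.
Rewriting, the integral becomes 7·∫ √u du = 7·(2/3)u^(3/2).
Substituting back, u = t**2 + t - 3.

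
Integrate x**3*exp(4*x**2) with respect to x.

(4*x**2 - 1)*exp(4*x**2)/32 + C

Let u = x², du = 2x dx; rewrite as (1/2)∫ u^1·exp(4u) du.
Now integrate by parts 1 time.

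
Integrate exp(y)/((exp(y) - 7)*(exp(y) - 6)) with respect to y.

Let u = e^y, du = e^y dy.
The integral becomes ∫ du/((u-6)(u-7)); decompose into partial fractions.

log(exp(y) - 7) - log(exp(y) - 6) + C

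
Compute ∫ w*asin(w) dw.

Use integration by parts with u = arcsin(w), dv = w dw.
Then du = 1/sqrt(-w**2 + 1) dw.

w**2*asin(w)/2 + w*sqrt(-w**2 + 1)/4 - asin(w)/4 + C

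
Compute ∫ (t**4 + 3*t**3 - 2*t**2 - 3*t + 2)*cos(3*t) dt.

Use integration by parts with u = t**4 + 3*t**3 - 2*t**2 - 3*t + 2, dv = cos(3*t) dt, so v = sin(3*t)/3.
Apply parts 4 times (tabular method): alternate signs, differentiate u down to 0, integrate dv up.

t**4*sin(3*t)/3 + t**3*sin(3*t) + 4*t**3*cos(3*t)/9 - 10*t**2*sin(3*t)/9 + t**2*cos(3*t) - 5*t*sin(3*t)/3 - 20*t*cos(3*t)/27 + 74*sin(3*t)/81 - 5*cos(3*t)/9 + C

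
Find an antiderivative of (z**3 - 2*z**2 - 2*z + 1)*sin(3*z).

-z**3*cos(3*z)/3 + z**2*sin(3*z)/3 + 2*z**2*cos(3*z)/3 - 4*z*sin(3*z)/9 + 8*z*cos(3*z)/9 - 8*sin(3*z)/27 - 13*cos(3*z)/27 + C

Use integration by parts with u = z**3 - 2*z**2 - 2*z + 1, dv = sin(3*z) dz, so v = -cos(3*z)/3.
Apply parts 3 times (tabular method): alternate signs, differentiate u down to 0, integrate dv up.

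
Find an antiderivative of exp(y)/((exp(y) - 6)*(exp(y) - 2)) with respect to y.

Let u = e^y, du = e^y dy.
The integral becomes ∫ du/((u-6)(u-2)); decompose into partial fractions.

log(exp(y) - 6)/4 - log(exp(y) - 2)/4 + C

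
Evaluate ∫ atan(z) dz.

Use integration by parts with u = arctan(z), dv = dz.
Then du = 1/(z**2 + 1) dz.

z*atan(z) - log(z**2 + 1)/2 + C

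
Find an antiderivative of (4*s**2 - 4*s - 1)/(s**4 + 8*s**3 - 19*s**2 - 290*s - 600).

119*log(s - 6)/1210 - 79*log(s + 4)/10 + 944*log(s + 5)/121 - 119/(11*s + 55) + C

Factor the denominator: (s - 6)*(s + 4)*(s + 5)**2.
Partial-fraction decomposition: 944/(121*(s + 5)) + 119/(11*(s + 5)**2) - 79/(10*(s + 4)) + 119/(1210*(s - 6)).
Integrate each term; A/(s−a) gives A·log|s−a|; A/(s−a)² gives −A/(s−a).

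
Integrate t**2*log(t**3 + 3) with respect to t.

t**3*log(t**3 + 3)/3 - t**3/3 + log(t**3 + 3) + C

Let u = t**3 + 3, so du = (3*t**2) dt.
The integral becomes (1/3)·∫ log(u) du; integrate by parts with u′=log(u), dv′=du.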